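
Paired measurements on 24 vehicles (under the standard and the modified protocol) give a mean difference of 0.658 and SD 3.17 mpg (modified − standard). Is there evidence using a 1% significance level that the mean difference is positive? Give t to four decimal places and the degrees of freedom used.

t = 1.0169, df = 23

H0: μ_d = 0; H1: μ_d > 0 (paired t-test on the differences, right-tailed).
t = d̄/(s_d/√n) = 0.658/(3.17/√24) = 1.0169
df = n − 1 = 23
p-value = P(T ≥ 1.0169) ≈ 0.1599
Since p ≈ 0.1599 > α = 0.01, fail to reject H0; the evidence is not statistically significant.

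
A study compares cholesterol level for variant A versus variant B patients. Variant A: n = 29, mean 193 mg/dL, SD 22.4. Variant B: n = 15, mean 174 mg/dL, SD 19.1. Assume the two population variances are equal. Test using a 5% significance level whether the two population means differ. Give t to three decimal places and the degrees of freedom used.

Let group 1 = variant A, group 2 = variant B. H0: μ_1 = μ_2; H1: μ_1 ≠ μ_2 (two-sample pooled-variance t-test, two-sided).
s_p² = [(29−1)·22.4² + (15−1)·19.1²]/(29+15−2) = 456.11
t = (193 − 174)/√[456.11·(1/29 + 1/15)] = 2.797
df = n₁ + n₂ − 2 = 42
Two-sided p-value ≈ 0.0077
Since p ≈ 0.0077 < α = 0.05, reject H0; the data support H1.

t = 2.797, df = 42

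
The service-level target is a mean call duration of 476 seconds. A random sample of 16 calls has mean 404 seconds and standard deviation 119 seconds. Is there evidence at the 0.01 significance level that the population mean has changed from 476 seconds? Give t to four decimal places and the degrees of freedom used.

H0: μ = 476; H1: μ ≠ 476 (one-sample t-test, two-sided).
t = (x̄ − μ₀)/(s/√n) = (404 − 476)/(119/√16) = -2.4202
df = n − 1 = 15
Two-sided p-value ≈ 0.029
Since p ≈ 0.029 > α = 0.01, fail to reject H0; the data do not provide sufficient evidence against H0.

t = -2.4202, df = 15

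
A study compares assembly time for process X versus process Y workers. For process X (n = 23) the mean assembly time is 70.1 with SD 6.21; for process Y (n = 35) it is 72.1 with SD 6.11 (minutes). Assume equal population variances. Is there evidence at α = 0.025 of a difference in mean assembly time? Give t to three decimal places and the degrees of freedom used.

Let group 1 = process X, group 2 = process Y. H0: μ_1 = μ_2; H1: μ_1 ≠ μ_2 (two-sample pooled-variance t-test, two-sided).
s_p² = [(23−1)·6.21² + (35−1)·6.11²]/(23+35−2) = 37.8161
t = (70.1 − 72.1)/√[37.8161·(1/23 + 1/35)] = -1.212
df = n₁ + n₂ − 2 = 56
Two-sided p-value ≈ 0.231
Since p ≈ 0.231 > α = 0.025, fail to reject H0; the evidence is not statistically significant.

t = -1.212, df = 56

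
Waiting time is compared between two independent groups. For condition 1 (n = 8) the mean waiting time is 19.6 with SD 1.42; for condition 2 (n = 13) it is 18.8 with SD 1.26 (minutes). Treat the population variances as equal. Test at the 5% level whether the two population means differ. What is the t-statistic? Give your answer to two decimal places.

Let group 1 = condition 1, group 2 = condition 2. H0: μ_1 = μ_2; H1: μ_1 ≠ μ_2 (two-sample pooled-variance t-test, two-sided).
s_p² = [(8−1)·1.42² + (13−1)·1.26²]/(8+13−2) = 1.74558
t = (19.6 − 18.8)/√[1.74558·(1/8 + 1/13)] = 1.35
df = n₁ + n₂ − 2 = 19
Two-sided p-value ≈ 0.1937
Since p ≈ 0.1937 > α = 0.05, fail to reject H0; the evidence is not statistically significant.

1.35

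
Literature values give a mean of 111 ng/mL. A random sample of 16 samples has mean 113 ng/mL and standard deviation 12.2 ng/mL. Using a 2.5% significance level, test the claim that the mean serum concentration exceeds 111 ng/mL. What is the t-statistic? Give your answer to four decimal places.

H0: μ = 111; H1: μ > 111 (one-sample t-test, right-tailed).
t = (x̄ − μ₀)/(s/√n) = (113 − 111)/(12.2/√16) = 0.6557
df = n − 1 = 15
p-value = P(T ≥ 0.6557) ≈ 0.2610
Since p ≈ 0.2610 > α = 0.025, fail to reject H0; the evidence is not statistically significant.

0.6557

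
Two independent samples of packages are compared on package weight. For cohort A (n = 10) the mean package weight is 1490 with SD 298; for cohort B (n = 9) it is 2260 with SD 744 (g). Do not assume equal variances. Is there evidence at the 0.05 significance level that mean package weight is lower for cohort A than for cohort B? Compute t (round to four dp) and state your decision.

Let group 1 = cohort A, group 2 = cohort B. H0: μ_1 = μ_2; H1: μ_1 < μ_2 (Welch's two-sample t-test, left-tailed).
t = (x̄_1 − x̄_2)/√(s_1²/n_1 + s_2²/n_2) = (1490 − 2260)/√(298²/10 + 744²/9) = -2.9024
Welch–Satterthwaite df ≈ 10.29
p-value = P(T ≤ -2.9024) ≈ 0.0077
Since p ≈ 0.0077 < α = 0.05, reject H0; the evidence is statistically significant.

t = -2.9024; reject H0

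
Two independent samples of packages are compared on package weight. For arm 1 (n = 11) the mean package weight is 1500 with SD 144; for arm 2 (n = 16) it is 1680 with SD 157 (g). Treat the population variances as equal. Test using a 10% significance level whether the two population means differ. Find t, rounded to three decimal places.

Let group 1 = arm 1, group 2 = arm 2. H0: μ_1 = μ_2; H1: μ_1 ≠ μ_2 (two-sample pooled-variance t-test, two-sided).
s_p² = [(11−1)·144² + (16−1)·157²]/(11+16−2) = 23083.8
t = (1500 − 1680)/√[23083.8·(1/11 + 1/16)] = -3.025
df = n₁ + n₂ − 2 = 25
Two-sided p-value ≈ 0.0057
Since p ≈ 0.0057 < α = 0.1, reject H0; the evidence is statistically significant.

-3.025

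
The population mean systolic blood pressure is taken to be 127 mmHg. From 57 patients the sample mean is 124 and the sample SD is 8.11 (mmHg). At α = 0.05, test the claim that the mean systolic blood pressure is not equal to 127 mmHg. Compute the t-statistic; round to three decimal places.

-2.793

H0: μ = 127; H1: μ ≠ 127 (one-sample t-test, two-sided).
t = (x̄ − μ₀)/(s/√n) = (124 − 127)/(8.11/√57) = -2.793
df = n − 1 = 56
Two-sided p-value ≈ 0.007
Since p ≈ 0.007 < α = 0.05, reject H0; the evidence is statistically significant.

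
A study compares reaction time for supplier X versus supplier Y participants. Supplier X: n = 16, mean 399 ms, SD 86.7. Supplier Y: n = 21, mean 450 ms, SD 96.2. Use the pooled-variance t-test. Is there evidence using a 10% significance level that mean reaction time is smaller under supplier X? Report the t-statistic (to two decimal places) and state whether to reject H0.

Let group 1 = supplier X, group 2 = supplier Y. H0: μ_1 = μ_2; H1: μ_1 < μ_2 (two-sample pooled-variance t-test, left-tailed).
s_p² = [(16−1)·86.7² + (21−1)·96.2²]/(16+21−2) = 8509.78
t = (399 − 450)/√[8509.78·(1/16 + 1/21)] = -1.67
df = n₁ + n₂ − 2 = 35
p-value = P(T ≤ -1.67) ≈ 0.0523
Since p ≈ 0.0523 < α = 0.1, reject H0; the evidence is statistically significant.

t = -1.67; reject H0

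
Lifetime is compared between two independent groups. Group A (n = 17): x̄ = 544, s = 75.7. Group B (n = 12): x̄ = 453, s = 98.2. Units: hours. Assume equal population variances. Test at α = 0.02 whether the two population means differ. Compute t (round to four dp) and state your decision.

t = 2.8201; reject H0

Let group 1 = group A, group 2 = group B. H0: μ_1 = μ_2; H1: μ_1 ≠ μ_2 (two-sample pooled-variance t-test, two-sided).
s_p² = [(17−1)·75.7² + (12−1)·98.2²]/(17+12−2) = 7324.57
t = (544 − 453)/√[7324.57·(1/17 + 1/12)] = 2.8201
df = n₁ + n₂ − 2 = 27
Two-sided p-value ≈ 0.0089
Since p ≈ 0.0089 < α = 0.02, reject H0; the data support H1.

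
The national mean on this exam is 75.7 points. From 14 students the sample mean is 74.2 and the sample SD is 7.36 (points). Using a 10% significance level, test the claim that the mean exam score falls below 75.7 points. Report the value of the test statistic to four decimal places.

H0: μ = 75.7; H1: μ < 75.7 (one-sample t-test, left-tailed).
t = (x̄ − μ₀)/(s/√n) = (74.2 − 75.7)/(7.36/√14) = -0.7626
df = n − 1 = 13
p-value = P(T ≤ -0.7626) ≈ 0.2297
Since p ≈ 0.2297 > α = 0.1, fail to reject H0; the data do not provide sufficient evidence against H0.

-0.7626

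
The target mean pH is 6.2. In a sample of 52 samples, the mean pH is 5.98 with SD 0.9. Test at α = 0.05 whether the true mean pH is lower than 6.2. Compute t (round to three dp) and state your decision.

t = -1.763; reject H0

H0: μ = 6.2; H1: μ < 6.2 (one-sample t-test, left-tailed).
t = (x̄ − μ₀)/(s/√n) = (5.98 − 6.2)/(0.9/√52) = -1.763
df = n − 1 = 51
p-value = P(T ≤ -1.763) ≈ 0.042
Since p ≈ 0.042 < α = 0.05, reject H0; the evidence is statistically significant.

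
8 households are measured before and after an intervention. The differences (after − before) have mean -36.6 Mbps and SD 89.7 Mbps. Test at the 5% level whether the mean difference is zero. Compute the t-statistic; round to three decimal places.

H0: μ_d = 0; H1: μ_d ≠ 0 (paired t-test on the differences, two-sided).
t = d̄/(s_d/√n) = -36.6/(89.7/√8) = -1.154
df = n − 1 = 7
Two-sided p-value ≈ 0.286
Since p ≈ 0.286 > α = 0.05, fail to reject H0; the evidence is not statistically significant.

-1.154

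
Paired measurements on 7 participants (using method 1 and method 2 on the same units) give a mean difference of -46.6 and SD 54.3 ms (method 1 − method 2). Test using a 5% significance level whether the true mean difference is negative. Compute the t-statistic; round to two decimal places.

-2.27

H0: μ_d = 0; H1: μ_d < 0 (paired t-test on the differences, left-tailed).
t = d̄/(s_d/√n) = -46.6/(54.3/√7) = -2.27
df = n − 1 = 6
p-value = P(T ≤ -2.27) ≈ 0.032
Since p ≈ 0.032 < α = 0.05, reject H0; the evidence is statistically significant.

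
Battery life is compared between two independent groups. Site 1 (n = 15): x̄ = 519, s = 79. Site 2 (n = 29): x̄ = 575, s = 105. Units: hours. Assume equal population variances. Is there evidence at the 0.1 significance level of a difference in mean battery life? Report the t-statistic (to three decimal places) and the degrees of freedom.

t = -1.813, df = 42

Let group 1 = site 1, group 2 = site 2. H0: μ_1 = μ_2; H1: μ_1 ≠ μ_2 (two-sample pooled-variance t-test, two-sided).
s_p² = [(15−1)·79² + (29−1)·105²]/(15+29−2) = 9430.33
t = (519 − 575)/√[9430.33·(1/15 + 1/29)] = -1.813
df = n₁ + n₂ − 2 = 42
Two-sided p-value ≈ 0.077
Since p ≈ 0.077 < α = 0.1, reject H0; the data support H1.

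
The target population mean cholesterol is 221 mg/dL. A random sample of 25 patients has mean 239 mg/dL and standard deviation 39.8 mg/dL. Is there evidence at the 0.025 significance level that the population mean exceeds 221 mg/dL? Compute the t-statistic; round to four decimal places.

H0: μ = 221; H1: μ > 221 (one-sample t-test, right-tailed).
t = (x̄ − μ₀)/(s/√n) = (239 − 221)/(39.8/√25) = 2.2613
df = n − 1 = 24
p-value = P(T ≥ 2.2613) ≈ 0.017
Since p ≈ 0.017 < α = 0.025, reject H0; the evidence is statistically significant.

2.2613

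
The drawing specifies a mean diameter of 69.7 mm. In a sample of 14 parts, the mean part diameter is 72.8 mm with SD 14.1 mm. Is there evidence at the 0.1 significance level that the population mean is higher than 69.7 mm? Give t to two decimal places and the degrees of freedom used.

H0: μ = 69.7; H1: μ > 69.7 (one-sample t-test, right-tailed).
t = (x̄ − μ₀)/(s/√n) = (72.8 − 69.7)/(14.1/√14) = 0.82
df = n − 1 = 13
p-value = P(T ≥ 0.82) ≈ 0.2128
Since p ≈ 0.2128 > α = 0.1, fail to reject H0; the evidence is not statistically significant.

t = 0.82, df = 13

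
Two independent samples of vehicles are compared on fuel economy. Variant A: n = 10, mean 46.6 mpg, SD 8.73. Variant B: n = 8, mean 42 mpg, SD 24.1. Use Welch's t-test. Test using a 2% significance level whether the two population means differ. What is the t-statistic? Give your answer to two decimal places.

0.51

Let group 1 = variant A, group 2 = variant B. H0: μ_1 = μ_2; H1: μ_1 ≠ μ_2 (Welch's two-sample t-test, two-sided).
t = (x̄_1 − x̄_2)/√(s_1²/n_1 + s_2²/n_2) = (46.6 − 42)/√(8.73²/10 + 24.1²/8) = 0.51
Welch–Satterthwaite df ≈ 8.47
Two-sided p-value ≈ 0.6207
Since p ≈ 0.6207 > α = 0.02, fail to reject H0; the evidence is not statistically significant.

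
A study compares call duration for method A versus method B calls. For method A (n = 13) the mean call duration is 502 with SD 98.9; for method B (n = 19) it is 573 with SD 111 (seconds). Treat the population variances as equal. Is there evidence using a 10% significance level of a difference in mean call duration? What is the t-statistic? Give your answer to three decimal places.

Let group 1 = method A, group 2 = method B. H0: μ_1 = μ_2; H1: μ_1 ≠ μ_2 (two-sample pooled-variance t-test, two-sided).
s_p² = [(13−1)·98.9² + (19−1)·111²]/(13+19−2) = 11305.1
t = (502 − 573)/√[11305.1·(1/13 + 1/19)] = -1.855
df = n₁ + n₂ − 2 = 30
Two-sided p-value ≈ 0.073
Since p ≈ 0.073 < α = 0.1, reject H0; the evidence is statistically significant.

-1.855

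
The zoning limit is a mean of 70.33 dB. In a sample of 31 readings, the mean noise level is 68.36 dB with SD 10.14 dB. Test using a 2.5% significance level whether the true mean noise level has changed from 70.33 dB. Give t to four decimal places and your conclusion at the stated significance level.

H0: μ = 70.33; H1: μ ≠ 70.33 (one-sample t-test, two-sided).
t = (x̄ − μ₀)/(s/√n) = (68.36 − 70.33)/(10.14/√31) = -1.0817
df = n − 1 = 30
Two-sided p-value ≈ 0.2880
Since p ≈ 0.2880 > α = 0.025, fail to reject H0; the data do not provide sufficient evidence against H0.

t = -1.0817; fail to reject H0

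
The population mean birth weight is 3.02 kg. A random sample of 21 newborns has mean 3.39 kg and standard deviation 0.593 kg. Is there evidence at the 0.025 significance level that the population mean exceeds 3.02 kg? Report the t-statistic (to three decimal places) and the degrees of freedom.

t = 2.859, df = 20

H0: μ = 3.02; H1: μ > 3.02 (one-sample t-test, right-tailed).
t = (x̄ − μ₀)/(s/√n) = (3.39 − 3.02)/(0.593/√21) = 2.859
df = n − 1 = 20
p-value = P(T ≥ 2.859) ≈ 0.005
Since p ≈ 0.005 < α = 0.025, reject H0; the evidence is statistically significant.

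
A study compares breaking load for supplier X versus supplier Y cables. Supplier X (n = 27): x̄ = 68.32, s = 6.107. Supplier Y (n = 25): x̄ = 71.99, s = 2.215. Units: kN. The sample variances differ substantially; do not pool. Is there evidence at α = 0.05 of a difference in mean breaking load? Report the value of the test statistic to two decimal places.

-2.92

Let group 1 = supplier X, group 2 = supplier Y. H0: μ_1 = μ_2; H1: μ_1 ≠ μ_2 (Welch's two-sample t-test, two-sided).
t = (x̄_1 − x̄_2)/√(s_1²/n_1 + s_2²/n_2) = (68.32 − 71.99)/√(6.107²/27 + 2.215²/25) = -2.92
Welch–Satterthwaite df ≈ 33.19
Two-sided p-value ≈ 0.0062
Since p ≈ 0.0062 < α = 0.05, reject H0; the evidence is statistically significant.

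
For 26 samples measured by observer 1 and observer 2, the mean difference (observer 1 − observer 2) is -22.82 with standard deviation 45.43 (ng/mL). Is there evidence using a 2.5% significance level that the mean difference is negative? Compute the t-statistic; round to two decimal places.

-2.56

H0: μ_d = 0; H1: μ_d < 0 (paired t-test on the differences, left-tailed).
t = d̄/(s_d/√n) = -22.82/(45.43/√26) = -2.56
df = n − 1 = 25
p-value = P(T ≤ -2.56) ≈ 0.008
Since p ≈ 0.008 < α = 0.025, reject H0; the data support H1.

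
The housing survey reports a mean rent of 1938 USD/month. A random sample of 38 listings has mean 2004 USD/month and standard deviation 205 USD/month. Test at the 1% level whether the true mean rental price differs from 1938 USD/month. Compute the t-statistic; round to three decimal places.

H0: μ = 1938; H1: μ ≠ 1938 (one-sample t-test, two-sided).
t = (x̄ − μ₀)/(s/√n) = (2004 − 1938)/(205/√38) = 1.985
df = n − 1 = 37
Two-sided p-value ≈ 0.055
Since p ≈ 0.055 > α = 0.01, fail to reject H0; the evidence is not statistically significant.

1.985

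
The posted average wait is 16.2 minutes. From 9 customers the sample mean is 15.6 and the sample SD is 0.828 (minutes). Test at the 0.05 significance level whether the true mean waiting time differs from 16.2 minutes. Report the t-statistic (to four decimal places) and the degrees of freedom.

t = -2.1739, df = 8

H0: μ = 16.2; H1: μ ≠ 16.2 (one-sample t-test, two-sided).
t = (x̄ − μ₀)/(s/√n) = (15.6 − 16.2)/(0.828/√9) = -2.1739
df = n − 1 = 8
Two-sided p-value ≈ 0.0614
Since p ≈ 0.0614 > α = 0.05, fail to reject H0; the evidence is not statistically significant.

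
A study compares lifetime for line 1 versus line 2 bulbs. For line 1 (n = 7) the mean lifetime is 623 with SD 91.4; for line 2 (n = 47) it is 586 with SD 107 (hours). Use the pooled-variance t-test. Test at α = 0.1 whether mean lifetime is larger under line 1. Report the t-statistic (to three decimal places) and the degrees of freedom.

Let group 1 = line 1, group 2 = line 2. H0: μ_1 = μ_2; H1: μ_1 > μ_2 (two-sample pooled-variance t-test, right-tailed).
s_p² = [(7−1)·91.4² + (47−1)·107²]/(7+47−2) = 11091.9
t = (623 − 586)/√[11091.9·(1/7 + 1/47)] = 0.867
df = n₁ + n₂ − 2 = 52
p-value = P(T ≥ 0.867) ≈ 0.1949
Since p ≈ 0.1949 > α = 0.1, fail to reject H0; the data do not provide sufficient evidence against H0.

t = 0.867, df = 52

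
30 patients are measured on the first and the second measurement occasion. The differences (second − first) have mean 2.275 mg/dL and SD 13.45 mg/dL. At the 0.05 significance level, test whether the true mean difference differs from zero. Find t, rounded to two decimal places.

0.93

H0: μ_d = 0; H1: μ_d ≠ 0 (paired t-test on the differences, two-sided).
t = d̄/(s_d/√n) = 2.275/(13.45/√30) = 0.93
df = n − 1 = 29
Two-sided p-value ≈ 0.3619
Since p ≈ 0.3619 > α = 0.05, fail to reject H0; the data do not provide sufficient evidence against H0.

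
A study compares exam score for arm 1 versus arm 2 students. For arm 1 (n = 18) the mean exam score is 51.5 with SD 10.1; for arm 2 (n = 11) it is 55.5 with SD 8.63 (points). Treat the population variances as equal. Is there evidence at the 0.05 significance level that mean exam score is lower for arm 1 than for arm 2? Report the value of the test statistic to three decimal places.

Let group 1 = arm 1, group 2 = arm 2. H0: μ_1 = μ_2; H1: μ_1 < μ_2 (two-sample pooled-variance t-test, left-tailed).
s_p² = [(18−1)·10.1² + (11−1)·8.63²]/(18+11−2) = 91.8126
t = (51.5 − 55.5)/√[91.8126·(1/18 + 1/11)] = -1.091
df = n₁ + n₂ − 2 = 27
p-value = P(T ≤ -1.091) ≈ 0.143
Since p ≈ 0.143 > α = 0.05, fail to reject H0; the evidence is not statistically significant.

-1.091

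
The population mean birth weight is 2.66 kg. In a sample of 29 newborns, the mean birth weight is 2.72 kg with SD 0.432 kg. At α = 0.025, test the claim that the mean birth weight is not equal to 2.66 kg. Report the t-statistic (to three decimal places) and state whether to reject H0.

t = 0.748; fail to reject H0

H0: μ = 2.66; H1: μ ≠ 2.66 (one-sample t-test, two-sided).
t = (x̄ − μ₀)/(s/√n) = (2.72 − 2.66)/(0.432/√29) = 0.748
df = n − 1 = 28
Two-sided p-value ≈ 0.4607
Since p ≈ 0.4607 > α = 0.025, fail to reject H0; the data do not provide sufficient evidence against H0.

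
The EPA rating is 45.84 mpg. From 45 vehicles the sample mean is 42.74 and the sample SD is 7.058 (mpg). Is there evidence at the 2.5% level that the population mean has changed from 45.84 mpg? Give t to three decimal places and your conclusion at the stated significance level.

t = -2.946; reject H0

H0: μ = 45.84; H1: μ ≠ 45.84 (one-sample t-test, two-sided).
t = (x̄ − μ₀)/(s/√n) = (42.74 − 45.84)/(7.058/√45) = -2.946
df = n − 1 = 44
Two-sided p-value ≈ 0.005
Since p ≈ 0.005 < α = 0.025, reject H0; the evidence is statistically significant.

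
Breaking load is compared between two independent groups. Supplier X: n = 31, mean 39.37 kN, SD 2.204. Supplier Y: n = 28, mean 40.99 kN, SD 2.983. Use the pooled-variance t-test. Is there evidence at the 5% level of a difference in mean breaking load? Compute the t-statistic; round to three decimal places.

-2.388

Let group 1 = supplier X, group 2 = supplier Y. H0: μ_1 = μ_2; H1: μ_1 ≠ μ_2 (two-sample pooled-variance t-test, two-sided).
s_p² = [(31−1)·2.204² + (28−1)·2.983²]/(31+28−2) = 6.77162
t = (39.37 − 40.99)/√[6.77162·(1/31 + 1/28)] = -2.388
df = n₁ + n₂ − 2 = 57
Two-sided p-value ≈ 0.020
Since p ≈ 0.020 < α = 0.05, reject H0; the evidence is statistically significant.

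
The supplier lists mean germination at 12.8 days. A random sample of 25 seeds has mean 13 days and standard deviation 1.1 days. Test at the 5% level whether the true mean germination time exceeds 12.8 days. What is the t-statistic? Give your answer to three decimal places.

H0: μ = 12.8; H1: μ > 12.8 (one-sample t-test, right-tailed).
t = (x̄ − μ₀)/(s/√n) = (13 − 12.8)/(1.1/√25) = 0.909
df = n − 1 = 24
p-value = P(T ≥ 0.909) ≈ 0.1862
Since p ≈ 0.1862 > α = 0.05, fail to reject H0; the data do not provide sufficient evidence against H0.

0.909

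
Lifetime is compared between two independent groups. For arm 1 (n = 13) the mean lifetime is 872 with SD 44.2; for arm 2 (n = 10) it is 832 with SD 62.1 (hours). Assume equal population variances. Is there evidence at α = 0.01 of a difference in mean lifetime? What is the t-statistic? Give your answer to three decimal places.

Let group 1 = arm 1, group 2 = arm 2. H0: μ_1 = μ_2; H1: μ_1 ≠ μ_2 (two-sample pooled-variance t-test, two-sided).
s_p² = [(13−1)·44.2² + (10−1)·62.1²]/(13+10−2) = 2769.11
t = (872 − 832)/√[2769.11·(1/13 + 1/10)] = 1.807
df = n₁ + n₂ − 2 = 21
Two-sided p-value ≈ 0.0851
Since p ≈ 0.0851 > α = 0.01, fail to reject H0; the evidence is not statistically significant.

1.807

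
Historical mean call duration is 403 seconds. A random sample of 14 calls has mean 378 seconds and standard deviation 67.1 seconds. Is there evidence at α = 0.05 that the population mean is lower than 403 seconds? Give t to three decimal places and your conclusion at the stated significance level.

H0: μ = 403; H1: μ < 403 (one-sample t-test, left-tailed).
t = (x̄ − μ₀)/(s/√n) = (378 − 403)/(67.1/√14) = -1.394
df = n − 1 = 13
p-value = P(T ≤ -1.394) ≈ 0.093
Since p ≈ 0.093 > α = 0.05, fail to reject H0; the evidence is not statistically significant.

t = -1.394; fail to reject H0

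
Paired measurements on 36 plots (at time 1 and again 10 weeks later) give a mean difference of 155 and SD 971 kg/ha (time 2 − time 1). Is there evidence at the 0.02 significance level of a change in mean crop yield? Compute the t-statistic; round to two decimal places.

0.96

H0: μ_d = 0; H1: μ_d ≠ 0 (paired t-test on the differences, two-sided).
t = d̄/(s_d/√n) = 155/(971/√36) = 0.96
df = n − 1 = 35
Two-sided p-value ≈ 0.345
Since p ≈ 0.345 > α = 0.02, fail to reject H0; the data do not provide sufficient evidence against H0.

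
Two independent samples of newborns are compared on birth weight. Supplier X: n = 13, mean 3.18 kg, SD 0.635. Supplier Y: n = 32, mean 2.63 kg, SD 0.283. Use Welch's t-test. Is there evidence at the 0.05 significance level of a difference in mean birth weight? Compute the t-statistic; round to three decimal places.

Let group 1 = supplier X, group 2 = supplier Y. H0: μ_1 = μ_2; H1: μ_1 ≠ μ_2 (Welch's two-sample t-test, two-sided).
t = (x̄_1 − x̄_2)/√(s_1²/n_1 + s_2²/n_2) = (3.18 − 2.63)/√(0.635²/13 + 0.283²/32) = 3.004
Welch–Satterthwaite df ≈ 13.98
Two-sided p-value ≈ 0.009
Since p ≈ 0.009 < α = 0.05, reject H0; the evidence is statistically significant.

3.004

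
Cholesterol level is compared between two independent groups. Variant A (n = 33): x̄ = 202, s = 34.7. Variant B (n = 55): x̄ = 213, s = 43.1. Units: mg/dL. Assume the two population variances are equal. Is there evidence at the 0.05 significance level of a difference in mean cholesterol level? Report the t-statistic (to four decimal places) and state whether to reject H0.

t = -1.2433; fail to reject H0

Let group 1 = variant A, group 2 = variant B. H0: μ_1 = μ_2; H1: μ_1 ≠ μ_2 (two-sample pooled-variance t-test, two-sided).
s_p² = [(33−1)·34.7² + (55−1)·43.1²]/(33+55−2) = 1614.44
t = (202 − 213)/√[1614.44·(1/33 + 1/55)] = -1.2433
df = n₁ + n₂ − 2 = 86
Two-sided p-value ≈ 0.2171
Since p ≈ 0.2171 > α = 0.05, fail to reject H0; the evidence is not statistically significant.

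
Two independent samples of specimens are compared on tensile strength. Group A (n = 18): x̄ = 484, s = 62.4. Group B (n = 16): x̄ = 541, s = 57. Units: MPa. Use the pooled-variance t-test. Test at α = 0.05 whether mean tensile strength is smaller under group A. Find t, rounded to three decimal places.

-2.768

Let group 1 = group A, group 2 = group B. H0: μ_1 = μ_2; H1: μ_1 < μ_2 (two-sample pooled-variance t-test, left-tailed).
s_p² = [(18−1)·62.4² + (16−1)·57²]/(18+16−2) = 3591.53
t = (484 − 541)/√[3591.53·(1/18 + 1/16)] = -2.768
df = n₁ + n₂ − 2 = 32
p-value = P(T ≤ -2.768) ≈ 0.0046
Since p ≈ 0.0046 < α = 0.05, reject H0; the evidence is statistically significant.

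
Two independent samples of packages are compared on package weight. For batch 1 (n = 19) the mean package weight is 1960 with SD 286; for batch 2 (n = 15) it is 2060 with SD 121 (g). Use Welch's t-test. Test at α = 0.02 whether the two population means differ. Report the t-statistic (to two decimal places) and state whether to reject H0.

t = -1.38; fail to reject H0

Let group 1 = batch 1, group 2 = batch 2. H0: μ_1 = μ_2; H1: μ_1 ≠ μ_2 (Welch's two-sample t-test, two-sided).
t = (x̄_1 − x̄_2)/√(s_1²/n_1 + s_2²/n_2) = (1960 − 2060)/√(286²/19 + 121²/15) = -1.38
Welch–Satterthwaite df ≈ 25.41
Two-sided p-value ≈ 0.181
Since p ≈ 0.181 > α = 0.02, fail to reject H0; the evidence is not statistically significant.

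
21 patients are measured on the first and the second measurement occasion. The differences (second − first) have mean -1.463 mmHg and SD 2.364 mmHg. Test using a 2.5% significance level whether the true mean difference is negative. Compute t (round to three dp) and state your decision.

H0: μ_d = 0; H1: μ_d < 0 (paired t-test on the differences, left-tailed).
t = d̄/(s_d/√n) = -1.463/(2.364/√21) = -2.836
df = n − 1 = 20
p-value = P(T ≤ -2.836) ≈ 0.005
Since p ≈ 0.005 < α = 0.025, reject H0; the evidence is statistically significant.

t = -2.836; reject H0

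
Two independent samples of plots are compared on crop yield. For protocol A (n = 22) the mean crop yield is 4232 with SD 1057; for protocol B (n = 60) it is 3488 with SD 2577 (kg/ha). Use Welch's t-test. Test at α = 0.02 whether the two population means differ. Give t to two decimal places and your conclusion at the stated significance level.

Let group 1 = protocol A, group 2 = protocol B. H0: μ_1 = μ_2; H1: μ_1 ≠ μ_2 (Welch's two-sample t-test, two-sided).
t = (x̄_1 − x̄_2)/√(s_1²/n_1 + s_2²/n_2) = (4232 − 3488)/√(1057²/22 + 2577²/60) = 1.85
Welch–Satterthwaite df ≈ 78.90
Two-sided p-value ≈ 0.0678
Since p ≈ 0.0678 > α = 0.02, fail to reject H0; the evidence is not statistically significant.

t = 1.85; fail to reject H0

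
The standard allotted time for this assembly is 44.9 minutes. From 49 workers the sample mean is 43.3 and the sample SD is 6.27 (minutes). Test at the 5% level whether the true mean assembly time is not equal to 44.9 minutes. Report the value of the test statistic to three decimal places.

-1.786

H0: μ = 44.9; H1: μ ≠ 44.9 (one-sample t-test, two-sided).
t = (x̄ − μ₀)/(s/√n) = (43.3 − 44.9)/(6.27/√49) = -1.786
df = n − 1 = 48
Two-sided p-value ≈ 0.080
Since p ≈ 0.080 > α = 0.05, fail to reject H0; the data do not provide sufficient evidence against H0.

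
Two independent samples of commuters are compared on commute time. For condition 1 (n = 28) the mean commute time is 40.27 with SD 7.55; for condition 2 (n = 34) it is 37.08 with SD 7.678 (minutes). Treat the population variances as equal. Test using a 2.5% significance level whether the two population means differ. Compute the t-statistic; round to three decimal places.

Let group 1 = condition 1, group 2 = condition 2. H0: μ_1 = μ_2; H1: μ_1 ≠ μ_2 (two-sample pooled-variance t-test, two-sided).
s_p² = [(28−1)·7.55² + (34−1)·7.678²]/(28+34−2) = 58.0746
t = (40.27 − 37.08)/√[58.0746·(1/28 + 1/34)] = 1.640
df = n₁ + n₂ − 2 = 60
Two-sided p-value ≈ 0.1062
Since p ≈ 0.1062 > α = 0.025, fail to reject H0; the data do not provide sufficient evidence against H0.

1.640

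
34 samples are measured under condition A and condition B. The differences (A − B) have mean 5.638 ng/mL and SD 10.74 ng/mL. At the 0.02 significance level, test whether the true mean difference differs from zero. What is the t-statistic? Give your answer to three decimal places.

H0: μ_d = 0; H1: μ_d ≠ 0 (paired t-test on the differences, two-sided).
t = d̄/(s_d/√n) = 5.638/(10.74/√34) = 3.061
df = n − 1 = 33
Two-sided p-value ≈ 0.004
Since p ≈ 0.004 < α = 0.02, reject H0; the evidence is statistically significant.

3.061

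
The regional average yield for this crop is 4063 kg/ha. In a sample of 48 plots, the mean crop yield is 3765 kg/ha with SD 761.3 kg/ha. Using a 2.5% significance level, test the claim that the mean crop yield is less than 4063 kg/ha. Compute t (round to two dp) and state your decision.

t = -2.71; reject H0

H0: μ = 4063; H1: μ < 4063 (one-sample t-test, left-tailed).
t = (x̄ − μ₀)/(s/√n) = (3765 − 4063)/(761.3/√48) = -2.71
df = n − 1 = 47
p-value = P(T ≤ -2.71) ≈ 0.0047
Since p ≈ 0.0047 < α = 0.025, reject H0; the evidence is statistically significant.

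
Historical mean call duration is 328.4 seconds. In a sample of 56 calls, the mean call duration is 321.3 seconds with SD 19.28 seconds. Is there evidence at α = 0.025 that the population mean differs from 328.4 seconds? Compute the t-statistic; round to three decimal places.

H0: μ = 328.4; H1: μ ≠ 328.4 (one-sample t-test, two-sided).
t = (x̄ − μ₀)/(s/√n) = (321.3 − 328.4)/(19.28/√56) = -2.756
df = n − 1 = 55
Two-sided p-value ≈ 0.0079
Since p ≈ 0.0079 < α = 0.025, reject H0; the data support H1.

-2.756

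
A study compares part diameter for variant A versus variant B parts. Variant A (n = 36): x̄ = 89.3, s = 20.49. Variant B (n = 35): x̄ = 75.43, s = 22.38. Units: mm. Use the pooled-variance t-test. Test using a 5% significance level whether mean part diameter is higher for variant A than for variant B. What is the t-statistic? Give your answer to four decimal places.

2.7250

Let group 1 = variant A, group 2 = variant B. H0: μ_1 = μ_2; H1: μ_1 > μ_2 (two-sample pooled-variance t-test, right-tailed).
s_p² = [(36−1)·20.49² + (35−1)·22.38²]/(36+35−2) = 459.765
t = (89.3 − 75.43)/√[459.765·(1/36 + 1/35)] = 2.7250
df = n₁ + n₂ − 2 = 69
p-value = P(T ≥ 2.7250) ≈ 0.004
Since p ≈ 0.004 < α = 0.05, reject H0; the evidence is statistically significant.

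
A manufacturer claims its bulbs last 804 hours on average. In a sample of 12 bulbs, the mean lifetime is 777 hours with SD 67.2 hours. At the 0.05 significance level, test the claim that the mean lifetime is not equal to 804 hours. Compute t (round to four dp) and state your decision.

t = -1.3918; fail to reject H0

H0: μ = 804; H1: μ ≠ 804 (one-sample t-test, two-sided).
t = (x̄ − μ₀)/(s/√n) = (777 − 804)/(67.2/√12) = -1.3918
df = n − 1 = 11
Two-sided p-value ≈ 0.191
Since p ≈ 0.191 > α = 0.05, fail to reject H0; the data do not provide sufficient evidence against H0.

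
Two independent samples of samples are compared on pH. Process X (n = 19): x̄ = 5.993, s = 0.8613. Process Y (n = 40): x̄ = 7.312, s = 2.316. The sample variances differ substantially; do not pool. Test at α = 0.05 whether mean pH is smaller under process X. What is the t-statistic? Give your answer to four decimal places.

-3.1699

Let group 1 = process X, group 2 = process Y. H0: μ_1 = μ_2; H1: μ_1 < μ_2 (Welch's two-sample t-test, left-tailed).
t = (x̄_1 − x̄_2)/√(s_1²/n_1 + s_2²/n_2) = (5.993 − 7.312)/√(0.8613²/19 + 2.316²/40) = -3.1699
Welch–Satterthwaite df ≈ 54.93
p-value = P(T ≤ -3.1699) ≈ 0.0012
Since p ≈ 0.0012 < α = 0.05, reject H0; the evidence is statistically significant.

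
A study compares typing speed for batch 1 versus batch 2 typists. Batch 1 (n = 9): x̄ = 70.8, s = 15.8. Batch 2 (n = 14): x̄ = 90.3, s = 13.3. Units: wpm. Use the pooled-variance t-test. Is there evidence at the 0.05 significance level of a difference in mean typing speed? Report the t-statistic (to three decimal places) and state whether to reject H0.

t = -3.191; reject H0

Let group 1 = batch 1, group 2 = batch 2. H0: μ_1 = μ_2; H1: μ_1 ≠ μ_2 (two-sample pooled-variance t-test, two-sided).
s_p² = [(9−1)·15.8² + (14−1)·13.3²]/(9+14−2) = 204.604
t = (70.8 − 90.3)/√[204.604·(1/9 + 1/14)] = -3.191
df = n₁ + n₂ − 2 = 21
Two-sided p-value ≈ 0.0044
Since p ≈ 0.0044 < α = 0.05, reject H0; the evidence is statistically significant.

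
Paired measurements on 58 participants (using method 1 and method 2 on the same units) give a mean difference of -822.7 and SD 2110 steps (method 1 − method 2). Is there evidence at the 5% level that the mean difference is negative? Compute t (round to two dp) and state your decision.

t = -2.97; reject H0

H0: μ_d = 0; H1: μ_d < 0 (paired t-test on the differences, left-tailed).
t = d̄/(s_d/√n) = -822.7/(2110/√58) = -2.97
df = n − 1 = 57
p-value = P(T ≤ -2.97) ≈ 0.0022
Since p ≈ 0.0022 < α = 0.05, reject H0; the data support H1.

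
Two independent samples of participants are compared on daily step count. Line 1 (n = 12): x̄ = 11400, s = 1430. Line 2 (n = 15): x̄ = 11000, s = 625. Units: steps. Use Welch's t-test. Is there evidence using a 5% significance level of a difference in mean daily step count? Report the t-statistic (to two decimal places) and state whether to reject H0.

Let group 1 = line 1, group 2 = line 2. H0: μ_1 = μ_2; H1: μ_1 ≠ μ_2 (Welch's two-sample t-test, two-sided).
t = (x̄_1 − x̄_2)/√(s_1²/n_1 + s_2²/n_2) = (11400 − 11000)/√(1430²/12 + 625²/15) = 0.90
Welch–Satterthwaite df ≈ 14.36
Two-sided p-value ≈ 0.3817
Since p ≈ 0.3817 > α = 0.05, fail to reject H0; the evidence is not statistically significant.

t = 0.90; fail to reject H0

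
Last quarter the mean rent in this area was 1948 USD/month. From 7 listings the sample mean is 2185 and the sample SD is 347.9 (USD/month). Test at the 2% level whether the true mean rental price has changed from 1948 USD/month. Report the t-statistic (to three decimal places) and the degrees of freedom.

t = 1.802, df = 6

H0: μ = 1948; H1: μ ≠ 1948 (one-sample t-test, two-sided).
t = (x̄ − μ₀)/(s/√n) = (2185 − 1948)/(347.9/√7) = 1.802
df = n − 1 = 6
Two-sided p-value ≈ 0.122
Since p ≈ 0.122 > α = 0.02, fail to reject H0; the evidence is not statistically significant.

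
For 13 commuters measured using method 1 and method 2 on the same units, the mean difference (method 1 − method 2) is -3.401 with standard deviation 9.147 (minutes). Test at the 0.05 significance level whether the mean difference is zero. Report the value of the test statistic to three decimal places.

H0: μ_d = 0; H1: μ_d ≠ 0 (paired t-test on the differences, two-sided).
t = d̄/(s_d/√n) = -3.401/(9.147/√13) = -1.341
df = n − 1 = 12
Two-sided p-value ≈ 0.205
Since p ≈ 0.205 > α = 0.05, fail to reject H0; the data do not provide sufficient evidence against H0.

-1.341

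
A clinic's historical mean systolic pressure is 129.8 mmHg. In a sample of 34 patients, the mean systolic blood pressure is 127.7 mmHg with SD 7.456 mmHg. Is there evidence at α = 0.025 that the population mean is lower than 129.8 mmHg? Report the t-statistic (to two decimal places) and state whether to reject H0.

t = -1.64; fail to reject H0

H0: μ = 129.8; H1: μ < 129.8 (one-sample t-test, left-tailed).
t = (x̄ − μ₀)/(s/√n) = (127.7 − 129.8)/(7.456/√34) = -1.64
df = n − 1 = 33
p-value = P(T ≤ -1.64) ≈ 0.0550
Since p ≈ 0.0550 > α = 0.025, fail to reject H0; the data do not provide sufficient evidence against H0.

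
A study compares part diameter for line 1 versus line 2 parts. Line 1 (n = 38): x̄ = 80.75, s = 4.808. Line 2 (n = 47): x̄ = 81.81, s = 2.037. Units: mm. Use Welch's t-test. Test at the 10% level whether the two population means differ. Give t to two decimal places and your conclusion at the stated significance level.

Let group 1 = line 1, group 2 = line 2. H0: μ_1 = μ_2; H1: μ_1 ≠ μ_2 (Welch's two-sample t-test, two-sided).
t = (x̄_1 − x̄_2)/√(s_1²/n_1 + s_2²/n_2) = (80.75 − 81.81)/√(4.808²/38 + 2.037²/47) = -1.27
Welch–Satterthwaite df ≈ 47.71
Two-sided p-value ≈ 0.2102
Since p ≈ 0.2102 > α = 0.1, fail to reject H0; the data do not provide sufficient evidence against H0.

t = -1.27; fail to reject H0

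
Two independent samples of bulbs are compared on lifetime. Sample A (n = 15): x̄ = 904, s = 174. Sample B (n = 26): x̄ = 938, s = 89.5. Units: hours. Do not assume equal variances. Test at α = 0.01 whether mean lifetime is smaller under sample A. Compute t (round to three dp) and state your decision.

Let group 1 = sample A, group 2 = sample B. H0: μ_1 = μ_2; H1: μ_1 < μ_2 (Welch's two-sample t-test, left-tailed).
t = (x̄_1 − x̄_2)/√(s_1²/n_1 + s_2²/n_2) = (904 − 938)/√(174²/15 + 89.5²/26) = -0.705
Welch–Satterthwaite df ≈ 18.36
p-value = P(T ≤ -0.705) ≈ 0.245
Since p ≈ 0.245 > α = 0.01, fail to reject H0; the evidence is not statistically significant.

t = -0.705; fail to reject H0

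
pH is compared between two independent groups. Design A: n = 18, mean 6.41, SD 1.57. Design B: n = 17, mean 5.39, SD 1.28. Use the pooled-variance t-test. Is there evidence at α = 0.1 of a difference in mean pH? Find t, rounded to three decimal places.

Let group 1 = design A, group 2 = design B. H0: μ_1 = μ_2; H1: μ_1 ≠ μ_2 (two-sample pooled-variance t-test, two-sided).
s_p² = [(18−1)·1.57² + (17−1)·1.28²]/(18+17−2) = 2.06417
t = (6.41 − 5.39)/√[2.06417·(1/18 + 1/17)] = 2.099
df = n₁ + n₂ − 2 = 33
Two-sided p-value ≈ 0.0435
Since p ≈ 0.0435 < α = 0.1, reject H0; the evidence is statistically significant.

2.099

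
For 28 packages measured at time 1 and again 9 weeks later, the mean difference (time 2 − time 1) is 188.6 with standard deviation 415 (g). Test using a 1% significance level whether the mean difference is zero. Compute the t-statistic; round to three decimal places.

H0: μ_d = 0; H1: μ_d ≠ 0 (paired t-test on the differences, two-sided).
t = d̄/(s_d/√n) = 188.6/(415/√28) = 2.405
df = n − 1 = 27
Two-sided p-value ≈ 0.0233
Since p ≈ 0.0233 > α = 0.01, fail to reject H0; the data do not provide sufficient evidence against H0.

2.405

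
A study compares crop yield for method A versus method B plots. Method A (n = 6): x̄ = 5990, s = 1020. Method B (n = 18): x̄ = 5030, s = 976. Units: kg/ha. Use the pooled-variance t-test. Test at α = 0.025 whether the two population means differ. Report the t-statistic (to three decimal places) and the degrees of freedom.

t = 2.065, df = 22

Let group 1 = method A, group 2 = method B. H0: μ_1 = μ_2; H1: μ_1 ≠ μ_2 (two-sample pooled-variance t-test, two-sided).
s_p² = [(6−1)·1020² + (18−1)·976²]/(6+18−2) = 972536
t = (5990 − 5030)/√[972536·(1/6 + 1/18)] = 2.065
df = n₁ + n₂ − 2 = 22
Two-sided p-value ≈ 0.0509
Since p ≈ 0.0509 > α = 0.025, fail to reject H0; the data do not provide sufficient evidence against H0.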